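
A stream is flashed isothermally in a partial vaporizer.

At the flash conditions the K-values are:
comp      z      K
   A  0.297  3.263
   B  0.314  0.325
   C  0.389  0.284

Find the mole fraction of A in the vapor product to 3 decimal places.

y_A = 0.769

Material balance + equilibrium reduce to Σ zᵢ(Kᵢ−1)/(1+V/F(Kᵢ−1)) = 0.
g(0) = ΣzᵢKᵢ − 1 = 0.182 and g(1) = 1 − Σzᵢ/Kᵢ = -1.427, so a root lies in (0, 1).
Newton–Raphson from V/F = 0.4:
  V/F = 0.400: g = -0.3279, g' = -1.079 → V/F = 0.096
  V/F = 0.096: g = 0.0262, g' = -1.420 → V/F = 0.115
Converged at V/F = 0.115.
Compositions from xᵢ = zᵢ/(1+V/F(Kᵢ−1)), yᵢ = Kᵢxᵢ:
  A: x = 0.236, y = 0.769
  B: x = 0.340, y = 0.111
  C: x = 0.424, y = 0.120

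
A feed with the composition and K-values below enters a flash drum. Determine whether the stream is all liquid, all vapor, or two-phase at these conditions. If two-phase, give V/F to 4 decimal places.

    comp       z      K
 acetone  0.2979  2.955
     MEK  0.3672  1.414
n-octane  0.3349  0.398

two-phase, V/F = 0.7252

ΣzᵢKᵢ = 1.5328; Σzᵢ/Kᵢ = 1.2020.
Both exceed 1, so a two-phase solution exists.
Iterate (Newton) starting at ψ = 0.69:
  ψ = 0.6900: g = 0.02133, g' = -0.5995 → ψ = 0.7256
  ψ = 0.7256: g = -0.00025, g' = -0.6145 → ψ = 0.7252
Converged at ψ = 0.7252.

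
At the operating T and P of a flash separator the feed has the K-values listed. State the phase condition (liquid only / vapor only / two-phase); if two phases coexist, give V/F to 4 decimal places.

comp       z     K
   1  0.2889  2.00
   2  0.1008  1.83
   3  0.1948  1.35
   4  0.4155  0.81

vapor only

ΣzᵢKᵢ = 1.3618; Σzᵢ/Kᵢ = 0.8568.
Since Σzᵢ/Kᵢ < 1 the mixture is above its dew point — single vapor phase.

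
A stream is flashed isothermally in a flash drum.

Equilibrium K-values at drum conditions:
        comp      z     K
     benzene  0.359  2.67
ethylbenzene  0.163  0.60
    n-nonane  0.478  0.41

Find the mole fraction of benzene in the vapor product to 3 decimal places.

Newton iteration, V/F⁰ = 0.45:
  V/F = 0.450: g = -0.1212, g' = -0.674 → V/F = 0.270
  V/F = 0.270: g = 0.0046, g' = -0.744 → V/F = 0.276
Converged at V/F = 0.276.
Compositions from xᵢ = zᵢ/(1+V/F(Kᵢ−1)), yᵢ = Kᵢxᵢ:
  benzene: x = 0.246, y = 0.656
  ethylbenzene: x = 0.183, y = 0.110
  n-nonane: x = 0.571, y = 0.234

y_benzene = 0.656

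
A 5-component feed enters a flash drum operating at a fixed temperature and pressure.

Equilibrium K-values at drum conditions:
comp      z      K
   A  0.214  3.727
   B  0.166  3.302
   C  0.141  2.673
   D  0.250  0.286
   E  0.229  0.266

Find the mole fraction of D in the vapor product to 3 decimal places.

y_D = 0.112

Rachford–Rice: g(β) = Σ zᵢ(Kᵢ−1)/(1+β(Kᵢ−1)) = 0.
g(0) = ΣzᵢKᵢ − 1 = 0.855 and g(1) = 1 − Σzᵢ/Kᵢ = -0.895, so a root lies in (0, 1).
Newton iteration, β⁰ = 0.51:
  β = 0.510: g = -0.0022, g' = -1.210 → β = 0.508
Converged at β = 0.508.
Compositions from xᵢ = zᵢ/(1+β(Kᵢ−1)), yᵢ = Kᵢxᵢ:
  A: x = 0.090, y = 0.334
  B: x = 0.077, y = 0.253
  C: x = 0.076, y = 0.204
  D: x = 0.392, y = 0.112
  E: x = 0.365, y = 0.097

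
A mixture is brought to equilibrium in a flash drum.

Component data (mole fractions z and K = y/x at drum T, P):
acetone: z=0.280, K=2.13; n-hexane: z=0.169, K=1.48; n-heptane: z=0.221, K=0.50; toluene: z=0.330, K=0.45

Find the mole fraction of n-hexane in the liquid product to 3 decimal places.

x_n-hexane = 0.153

Rachford–Rice: g(V/F) = Σ zᵢ(Kᵢ−1)/(1+V/F(Kᵢ−1)) = 0.
g(0) = ΣzᵢKᵢ − 1 = 0.106 and g(1) = 1 − Σzᵢ/Kᵢ = -0.421, so a root lies in (0, 1).
Iterate (Newton) starting at V/F = 0.5:
  V/F = 0.500: g = -0.1301, g' = -0.459 → V/F = 0.217
  V/F = 0.217: g = -0.0024, g' = -0.461 → V/F = 0.212
Converged at V/F = 0.212.
Compositions from xᵢ = zᵢ/(1+V/F(Kᵢ−1)), yᵢ = Kᵢxᵢ:
  acetone: x = 0.226, y = 0.481
  n-hexane: x = 0.153, y = 0.227
  n-heptane: x = 0.247, y = 0.124
  toluene: x = 0.373, y = 0.168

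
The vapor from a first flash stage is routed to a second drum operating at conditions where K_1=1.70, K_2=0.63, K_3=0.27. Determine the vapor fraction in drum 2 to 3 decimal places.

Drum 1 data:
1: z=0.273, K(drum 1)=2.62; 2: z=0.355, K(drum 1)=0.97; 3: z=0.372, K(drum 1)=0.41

V/F (drum 2) = 0.149

Drum 1:
Rachford–Rice: g(ψ₁) = Σ zᵢ(Kᵢ−1)/(1+ψ₁(Kᵢ−1)) = 0.
Feasibility: ΣzᵢKᵢ = 1.212, Σzᵢ/Kᵢ = 1.377 — both > 1, two phases present.
Newton–Raphson from ψ₁ = 0.5:
  ψ₁ = 0.500: g = -0.0778, g' = -0.480 → ψ₁ = 0.338
  ψ₁ = 0.338: g = 0.0010, g' = -0.502 → ψ₁ = 0.340
Converged at ψ₁ = 0.340.
Drum-1 compositions:
  1: x = 0.176, y = 0.461
  2: x = 0.359, y = 0.348
  3: x = 0.465, y = 0.191
Drum-2 feed = drum-1 vapor: z₂ = (0.4613, 0.3479, 0.1908).
Drum 2:
Iterate (Newton) starting at ψ₂ = 0.5:
  ψ₂ = 0.500: g = -0.1380, g' = -0.448 → ψ₂ = 0.192
  ψ₂ = 0.192: g = -0.0158, g' = -0.368 → ψ₂ = 0.149
Converged at ψ₂ = 0.149.
  1: x = 0.418, y = 0.710
  2: x = 0.368, y = 0.232
  3: x = 0.214, y = 0.058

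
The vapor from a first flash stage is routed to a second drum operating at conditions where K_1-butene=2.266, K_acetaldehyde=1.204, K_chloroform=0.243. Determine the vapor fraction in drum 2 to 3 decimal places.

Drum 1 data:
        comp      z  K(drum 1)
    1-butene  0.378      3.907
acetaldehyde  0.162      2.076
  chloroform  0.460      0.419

V/F (drum 2) = 0.509

Drum 1:
Rachford–Rice: g(ψ₁) = Σ zᵢ(Kᵢ−1)/(1+ψ₁(Kᵢ−1)) = 0.
g(0) = ΣzᵢKᵢ − 1 = 1.006 and g(1) = 1 − Σzᵢ/Kᵢ = -0.273, so a root lies in (0, 1).
Iterate (Newton) starting at ψ₁ = 0.53:
  ψ₁ = 0.530: g = 0.1573, g' = -0.895 → ψ₁ = 0.706
  ψ₁ = 0.706: g = 0.0061, g' = -0.850 → ψ₁ = 0.713
Converged at ψ₁ = 0.713.
Drum-1 compositions:
  1-butene: x = 0.123, y = 0.481
  acetaldehyde: x = 0.092, y = 0.190
  chloroform: x = 0.785, y = 0.329
Drum-2 feed = drum-1 vapor: z₂ = (0.4806, 0.1903, 0.3290).
Drum 2:
Iterate (Newton) starting at ψ₂ = 0.5:
  ψ₂ = 0.500: g = 0.0071, g' = -0.784 → ψ₂ = 0.509
Converged at ψ₂ = 0.509.
  1-butene: x = 0.292, y = 0.662
  acetaldehyde: x = 0.172, y = 0.208
  chloroform: x = 0.535, y = 0.130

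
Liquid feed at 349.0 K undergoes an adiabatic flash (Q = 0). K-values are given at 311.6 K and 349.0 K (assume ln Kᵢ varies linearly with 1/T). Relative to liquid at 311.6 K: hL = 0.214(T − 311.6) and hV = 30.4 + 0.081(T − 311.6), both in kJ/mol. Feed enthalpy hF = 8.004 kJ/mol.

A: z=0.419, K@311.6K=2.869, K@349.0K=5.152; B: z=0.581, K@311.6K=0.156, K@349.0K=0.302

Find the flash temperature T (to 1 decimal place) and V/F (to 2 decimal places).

T = 316.6 K, V/F = 0.23

Adiabatic flash: solve Rachford–Rice at each trial T, then check hF = ψ·hV(T) + (1−ψ)·hL(T).
  T = 311.6 K: K = (2.869, 0.156), RR gives ψ = 0.186, H_out = 5.642 kJ/mol
  T = 349.0 K: K = (5.152, 0.302), RR gives ψ = 0.460, H_out = 19.708 kJ/mol
  T = 330.3 K: K = (3.909, 0.221), RR gives ψ = 0.338, H_out = 13.443 kJ/mol
  T = 321.0 K: K = (3.367, 0.187), RR gives ψ = 0.270, H_out = 9.876 kJ/mol
  T = 316.3 K: K = (3.112, 0.171), RR gives ψ = 0.230, H_out = 7.862 kJ/mol
  T = 318.6 K: K = (3.235, 0.179), RR gives ψ = 0.250, H_out = 8.870 kJ/mol
Linear interpolation between T = 316.3 (H_out = 7.862) and T = 318.6 (H_out = 8.870) on hF = 8.004 gives T ≈ 316.6 K, at which ψ = 0.23.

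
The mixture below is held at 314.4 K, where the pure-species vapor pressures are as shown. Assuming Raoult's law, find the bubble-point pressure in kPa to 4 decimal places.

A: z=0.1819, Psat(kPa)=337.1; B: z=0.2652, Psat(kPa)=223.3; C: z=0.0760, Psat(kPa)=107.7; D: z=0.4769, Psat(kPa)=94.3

Pbub = 173.6945 kPa

At the bubble point ψ → 0, so ΣzᵢKᵢ = 1 with Kᵢ = Pᵢˢᵃᵗ/P ⇒ P = ΣzᵢPᵢˢᵃᵗ.
P = 0.1819·337.1 + 0.2652·223.3 + 0.0760·107.7 + 0.4769·94.3 = 173.6945 kPa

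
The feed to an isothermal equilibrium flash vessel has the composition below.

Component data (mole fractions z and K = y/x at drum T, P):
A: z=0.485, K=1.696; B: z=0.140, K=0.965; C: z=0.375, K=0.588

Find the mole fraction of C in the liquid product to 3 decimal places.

x_C = 0.533

Material balance + equilibrium reduce to Σ zᵢ(Kᵢ−1)/(1+ψ(Kᵢ−1)) = 0.
Feasibility: ΣzᵢKᵢ = 1.178, Σzᵢ/Kᵢ = 1.069 — both > 1, two phases present.
Iterate (Newton) starting at ψ = 0.56:
  ψ = 0.560: g = 0.0371, g' = -0.229 → ψ = 0.722
  ψ = 0.722: g = -0.0002, g' = -0.233 → ψ = 0.721
Converged at ψ = 0.721.
Compositions from xᵢ = zᵢ/(1+ψ(Kᵢ−1)), yᵢ = Kᵢxᵢ:
  A: x = 0.323, y = 0.548
  B: x = 0.144, y = 0.139
  C: x = 0.533, y = 0.314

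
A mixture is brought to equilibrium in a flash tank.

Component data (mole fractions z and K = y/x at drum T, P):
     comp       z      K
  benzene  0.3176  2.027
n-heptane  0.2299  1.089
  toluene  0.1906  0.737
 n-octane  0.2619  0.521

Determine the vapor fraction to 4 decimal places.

Rachford–Rice: g(ψ) = Σ zᵢ(Kᵢ−1)/(1+ψ(Kᵢ−1)) = 0.
Check two-phase: ΣzᵢKᵢ = 1.1711 > 1 and Σzᵢ/Kᵢ = 1.1291 > 1, so g(0) = 0.1711 > 0 and g(1) = -0.1291 < 0.
Newton iteration, ψ⁰ = 0.38:
  ψ = 0.3800: g = 0.04535, g' = -0.2811 → ψ = 0.5413
  ψ = 0.5413: g = 0.00134, g' = -0.2675 → ψ = 0.5463
Converged at ψ = 0.5463.

ψ = 0.5463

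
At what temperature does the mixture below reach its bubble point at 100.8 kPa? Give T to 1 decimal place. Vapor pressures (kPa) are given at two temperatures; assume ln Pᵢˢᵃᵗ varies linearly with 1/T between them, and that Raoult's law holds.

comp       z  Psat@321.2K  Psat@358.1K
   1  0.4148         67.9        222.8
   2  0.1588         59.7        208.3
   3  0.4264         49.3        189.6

T = 336.1 K

Bubble-point temperature: ΣzᵢPᵢˢᵃᵗ(T) = P. Interpolate ln Pᵢˢᵃᵗ = aᵢ + bᵢ/T.
  T = 321.2 K: ΣzᵢPᵢˢᵃᵗ = 58.67 kPa
  T = 358.1 K: ΣzᵢPᵢˢᵃᵗ = 206.34 kPa
  T = 339.6 K: ΣzᵢPᵢˢᵃᵗ = 113.58 kPa
  T = 330.4 K: ΣzᵢPᵢˢᵃᵗ = 82.37 kPa
  T = 335.0 K: ΣzᵢPᵢˢᵃᵗ = 96.93 kPa
  T = 337.3 K: ΣzᵢPᵢˢᵃᵗ = 104.98 kPa
Interpolating between 335.0 K and 337.3 K gives T ≈ 336.1 K.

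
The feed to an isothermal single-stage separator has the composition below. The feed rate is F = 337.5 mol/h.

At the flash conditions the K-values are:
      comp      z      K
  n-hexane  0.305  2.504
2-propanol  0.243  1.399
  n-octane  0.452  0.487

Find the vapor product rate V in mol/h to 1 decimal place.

V = 191.1 mol/h

Let β = V/F and solve Σ zᵢ(Kᵢ−1)/(1+β(Kᵢ−1)) = 0.
g(0) = ΣzᵢKᵢ − 1 = 0.324 and g(1) = 1 − Σzᵢ/Kᵢ = -0.224, so a root lies in (0, 1).
Iterate (Newton) starting at β = 0.49:
  β = 0.490: g = 0.0355, g' = -0.468 → β = 0.566
Converged at β = 0.566.
Then V = β·F = 0.5663·337.5 = 191.1 mol/h and L = F − V = 146.4 mol/h.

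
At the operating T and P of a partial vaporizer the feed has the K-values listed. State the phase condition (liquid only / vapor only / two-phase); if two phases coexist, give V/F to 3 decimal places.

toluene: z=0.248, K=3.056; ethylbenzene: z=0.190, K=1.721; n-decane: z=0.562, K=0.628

two-phase, V/F = 0.749

ΣzᵢKᵢ = 1.438; Σzᵢ/Kᵢ = 1.086.
Both exceed 1, so a two-phase solution exists.
Newton–Raphson from ψ = 0.5:
  ψ = 0.500: g = 0.0953, g' = -0.426 → ψ = 0.724
  ψ = 0.724: g = 0.0088, g' = -0.358 → ψ = 0.749
Converged at ψ = 0.749.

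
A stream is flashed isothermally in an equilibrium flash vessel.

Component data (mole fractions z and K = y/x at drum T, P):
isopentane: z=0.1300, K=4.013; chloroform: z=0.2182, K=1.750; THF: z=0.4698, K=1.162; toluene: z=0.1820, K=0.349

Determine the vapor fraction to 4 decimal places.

Material balance + equilibrium reduce to Σ zᵢ(Kᵢ−1)/(1+ψ(Kᵢ−1)) = 0.
Check two-phase: ΣzᵢKᵢ = 1.5130 > 1 and Σzᵢ/Kᵢ = 1.0829 > 1, so g(0) = 0.5130 > 0 and g(1) = -0.0829 < 0.
Newton–Raphson from ψ = 0.56:
  ψ = 0.5600: g = 0.14432, g' = -0.4257 → ψ = 0.8990
  ψ = 0.8990: g = -0.01590, g' = -0.5874 → ψ = 0.8720
  ψ = 0.8720: g = -0.00043, g' = -0.5567 → ψ = 0.8712
Converged at ψ = 0.8712.

ψ = 0.8712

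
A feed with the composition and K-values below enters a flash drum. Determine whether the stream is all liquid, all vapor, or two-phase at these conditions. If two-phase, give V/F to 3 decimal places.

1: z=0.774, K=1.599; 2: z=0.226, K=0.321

two-phase, V/F = 0.763

ΣzᵢKᵢ = 1.310; Σzᵢ/Kᵢ = 1.188.
Both exceed 1, so a two-phase solution exists.
Let ψ = V/F and solve Σ zᵢ(Kᵢ−1)/(1+ψ(Kᵢ−1)) = 0.
Newton iteration, ψ⁰ = 0.5:
  ψ = 0.500: g = 0.1244, g' = -0.403 → ψ = 0.809
  ψ = 0.809: g = -0.0279, g' = -0.638 → ψ = 0.765
  ψ = 0.765: g = -0.0013, g' = -0.582 → ψ = 0.763
Converged at ψ = 0.763.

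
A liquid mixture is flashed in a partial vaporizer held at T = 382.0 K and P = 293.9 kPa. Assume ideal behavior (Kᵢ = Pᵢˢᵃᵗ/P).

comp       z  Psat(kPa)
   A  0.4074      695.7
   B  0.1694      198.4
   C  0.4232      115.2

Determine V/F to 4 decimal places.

V/F = 0.3304

Raoult's law: Kᵢ = Pᵢˢᵃᵗ/P = Pᵢˢᵃᵗ/293.9.
  K_A = 695.7/293.9 = 2.367132, K_B = 198.4/293.9 = 0.675060, K_C = 115.2/293.9 = 0.391970
Newton–Raphson from V/F = 0.5:
  V/F = 0.5000: g = -0.10461, g' = -0.6171 → V/F = 0.3305
  V/F = 0.3305: g = -0.00006, g' = -0.6288 → V/F = 0.3304
Converged at V/F = 0.3304.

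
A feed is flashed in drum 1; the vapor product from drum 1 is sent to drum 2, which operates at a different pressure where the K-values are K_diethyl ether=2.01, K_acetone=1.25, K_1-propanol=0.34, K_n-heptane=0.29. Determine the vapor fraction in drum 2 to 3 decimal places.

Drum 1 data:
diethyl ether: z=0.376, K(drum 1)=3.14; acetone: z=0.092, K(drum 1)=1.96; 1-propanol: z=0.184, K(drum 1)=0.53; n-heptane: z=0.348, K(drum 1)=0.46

V/F (drum 2) = 0.451

Drum 1:
Material balance + equilibrium reduce to Σ zᵢ(Kᵢ−1)/(1+ψ₁(Kᵢ−1)) = 0.
g(0) = ΣzᵢKᵢ − 1 = 0.619 and g(1) = 1 − Σzᵢ/Kᵢ = -0.270, so a root lies in (0, 1).
Newton iteration, ψ₁⁰ = 0.42:
  ψ₁ = 0.420: g = 0.1359, g' = -0.753 → ψ₁ = 0.600
  ψ₁ = 0.600: g = 0.0097, g' = -0.665 → ψ₁ = 0.615
Converged at ψ₁ = 0.615.
Drum-1 compositions:
  diethyl ether: x = 0.162, y = 0.510
  acetone: x = 0.058, y = 0.113
  1-propanol: x = 0.259, y = 0.137
  n-heptane: x = 0.521, y = 0.240
Drum-2 feed = drum-1 vapor: z₂ = (0.5098, 0.1134, 0.1372, 0.2397).
Drum 2:
Rachford–Rice: g(ψ₂) = Σ zᵢ(Kᵢ−1)/(1+ψ₂(Kᵢ−1)) = 0.
Feasibility: ΣzᵢKᵢ = 1.283, Σzᵢ/Kᵢ = 1.574 — both > 1, two phases present.
Iterate (Newton) starting at ψ₂ = 0.5:
  ψ₂ = 0.500: g = -0.0316, g' = -0.659 → ψ₂ = 0.452
  ψ₂ = 0.452: g = -0.0006, g' = -0.634 → ψ₂ = 0.451
Converged at ψ₂ = 0.451.
  diethyl ether: x = 0.350, y = 0.704
  acetone: x = 0.102, y = 0.127
  1-propanol: x = 0.195, y = 0.066
  n-heptane: x = 0.353, y = 0.102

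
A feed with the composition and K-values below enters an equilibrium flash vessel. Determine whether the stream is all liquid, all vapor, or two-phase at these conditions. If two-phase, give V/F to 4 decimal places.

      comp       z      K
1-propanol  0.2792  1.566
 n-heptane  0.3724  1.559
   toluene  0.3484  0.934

all vapor

ΣzᵢKᵢ = 1.3432; Σzᵢ/Kᵢ = 0.7902.
Since Σzᵢ/Kᵢ < 1 the mixture is above its dew point — single vapor phase.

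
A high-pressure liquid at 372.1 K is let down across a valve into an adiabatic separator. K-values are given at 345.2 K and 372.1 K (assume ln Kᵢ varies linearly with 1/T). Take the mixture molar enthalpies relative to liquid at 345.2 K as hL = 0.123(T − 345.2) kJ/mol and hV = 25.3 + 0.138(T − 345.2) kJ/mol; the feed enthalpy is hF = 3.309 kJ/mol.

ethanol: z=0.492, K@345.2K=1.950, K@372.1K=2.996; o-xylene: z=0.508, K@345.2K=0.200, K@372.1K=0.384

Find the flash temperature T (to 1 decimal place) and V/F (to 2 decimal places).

T = 347.1 K, V/F = 0.12

Adiabatic flash: solve Rachford–Rice at each trial T, then check hF = ψ·hV(T) + (1−ψ)·hL(T).
  T = 345.2 K: K = (1.950, 0.200), RR gives ψ = 0.080, H_out = 2.031 kJ/mol
  T = 372.1 K: K = (2.996, 0.384), RR gives ψ = 0.544, H_out = 17.296 kJ/mol
  T = 358.6 K: K = (2.435, 0.280), RR gives ψ = 0.329, H_out = 10.049 kJ/mol
  T = 351.9 K: K = (2.184, 0.237), RR gives ψ = 0.216, H_out = 6.311 kJ/mol
  T = 348.5 K: K = (2.063, 0.218), RR gives ψ = 0.151, H_out = 4.235 kJ/mol
  T = 346.9 K: K = (2.008, 0.209), RR gives ψ = 0.118, H_out = 3.194 kJ/mol
Linear interpolation between T = 346.9 (H_out = 3.194) and T = 348.5 (H_out = 4.235) on hF = 3.309 gives T ≈ 347.1 K, at which ψ = 0.12.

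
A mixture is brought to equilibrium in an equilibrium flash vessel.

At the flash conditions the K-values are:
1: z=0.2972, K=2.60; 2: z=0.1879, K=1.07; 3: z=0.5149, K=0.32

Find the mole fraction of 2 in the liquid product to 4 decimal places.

Newton–Raphson from V/F = 0.5:
  V/F = 0.5000: g = -0.25362, g' = -0.7823 → V/F = 0.1758
  V/F = 0.1758: g = -0.01354, g' = -0.7715 → V/F = 0.1582
  V/F = 0.1582: g = 0.00011, g' = -0.7843 → V/F = 0.1584
Converged at V/F = 0.1584.
Compositions from xᵢ = zᵢ/(1+V/F(Kᵢ−1)), yᵢ = Kᵢxᵢ:
  1: x = 0.2371, y = 0.6165
  2: x = 0.1858, y = 0.1988
  3: x = 0.5770, y = 0.1847

x_2 = 0.1858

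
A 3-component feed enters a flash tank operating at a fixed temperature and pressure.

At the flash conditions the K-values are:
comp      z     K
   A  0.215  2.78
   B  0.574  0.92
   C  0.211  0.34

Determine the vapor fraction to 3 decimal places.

Iterate (Newton) starting at ψ = 0.5:
  ψ = 0.500: g = -0.0532, g' = -0.399 → ψ = 0.367
  ψ = 0.367: g = 0.0005, g' = -0.413 → ψ = 0.368
Converged at ψ = 0.368.

ψ = 0.368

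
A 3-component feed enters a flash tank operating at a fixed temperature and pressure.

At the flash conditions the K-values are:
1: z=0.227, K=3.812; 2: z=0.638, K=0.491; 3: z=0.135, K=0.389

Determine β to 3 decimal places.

β = 0.156

Newton–Raphson from β = 0.5:
  β = 0.500: g = -0.2891, g' = -0.712 → β = 0.094
  β = 0.094: g = 0.0763, g' = -1.362 → β = 0.150
  β = 0.150: g = 0.0065, g' = -1.143 → β = 0.156
Converged at β = 0.156.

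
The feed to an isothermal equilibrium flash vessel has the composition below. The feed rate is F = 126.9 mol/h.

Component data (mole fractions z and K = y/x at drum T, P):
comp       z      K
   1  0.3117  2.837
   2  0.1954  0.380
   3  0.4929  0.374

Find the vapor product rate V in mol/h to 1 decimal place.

V = 15.8 mol/h

Material balance + equilibrium reduce to Σ zᵢ(Kᵢ−1)/(1+V/F(Kᵢ−1)) = 0.
Feasibility: ΣzᵢKᵢ = 1.1429, Σzᵢ/Kᵢ = 1.9420 — both > 1, two phases present.
Iterate (Newton) starting at V/F = 0.66:
  V/F = 0.6600: g = -0.47204, g' = -0.9910 → V/F = 0.1837
  V/F = 0.1837: g = -0.05720, g' = -0.9304 → V/F = 0.1222
  V/F = 0.1222: g = 0.00246, g' = -1.0160 → V/F = 0.1246
Converged at V/F = 0.1246.
Then V = V/F·F = 0.1246·126.9 = 15.8 mol/h and L = F − V = 111.1 mol/h.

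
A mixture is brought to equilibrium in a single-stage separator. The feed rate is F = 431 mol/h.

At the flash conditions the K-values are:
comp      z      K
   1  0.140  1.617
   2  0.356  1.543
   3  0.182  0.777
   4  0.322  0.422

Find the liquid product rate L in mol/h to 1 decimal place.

L = 347.4 mol/h

Material balance + equilibrium reduce to Σ zᵢ(Kᵢ−1)/(1+ψ(Kᵢ−1)) = 0.
Feasibility: ΣzᵢKᵢ = 1.053, Σzᵢ/Kᵢ = 1.315 — both > 1, two phases present.
Newton iteration, ψ⁰ = 0.5:
  ψ = 0.500: g = -0.0894, g' = -0.320 → ψ = 0.221
  ψ = 0.221: g = -0.0074, g' = -0.276 → ψ = 0.194
Converged at ψ = 0.194.
Then V = ψ·F = 0.1940·431 = 83.6 mol/h and L = F − V = 347.4 mol/h.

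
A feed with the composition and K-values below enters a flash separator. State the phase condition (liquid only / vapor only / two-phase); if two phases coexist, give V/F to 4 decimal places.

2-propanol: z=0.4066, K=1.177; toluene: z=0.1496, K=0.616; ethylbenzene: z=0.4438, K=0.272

liquid only

ΣzᵢKᵢ = 0.6914; Σzᵢ/Kᵢ = 2.2199.
Since ΣzᵢKᵢ < 1 the mixture is below its bubble point — single liquid phase.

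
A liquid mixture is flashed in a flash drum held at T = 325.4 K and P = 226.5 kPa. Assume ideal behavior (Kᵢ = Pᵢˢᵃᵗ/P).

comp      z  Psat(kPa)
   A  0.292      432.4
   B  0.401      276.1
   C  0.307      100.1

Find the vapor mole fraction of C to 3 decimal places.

Raoult's law: Kᵢ = Pᵢˢᵃᵗ/P = Pᵢˢᵃᵗ/226.5.
  K_A = 432.4/226.5 = 1.90905, K_B = 276.1/226.5 = 1.21898, K_C = 100.1/226.5 = 0.44194
Rachford–Rice: g(ψ) = Σ zᵢ(Kᵢ−1)/(1+ψ(Kᵢ−1)) = 0.
g(0) = ΣzᵢKᵢ − 1 = 0.182 and g(1) = 1 − Σzᵢ/Kᵢ = -0.177, so a root lies in (0, 1).
Newton iteration, ψ⁰ = 0.37:
  ψ = 0.370: g = 0.0640, g' = -0.303 → ψ = 0.581
  ψ = 0.581: g = -0.0019, g' = -0.328 → ψ = 0.575
Converged at ψ = 0.575.
Compositions from xᵢ = zᵢ/(1+ψ(Kᵢ−1)), yᵢ = Kᵢxᵢ:
  A: x = 0.192, y = 0.366
  B: x = 0.356, y = 0.434
  C: x = 0.452, y = 0.200

y_C = 0.200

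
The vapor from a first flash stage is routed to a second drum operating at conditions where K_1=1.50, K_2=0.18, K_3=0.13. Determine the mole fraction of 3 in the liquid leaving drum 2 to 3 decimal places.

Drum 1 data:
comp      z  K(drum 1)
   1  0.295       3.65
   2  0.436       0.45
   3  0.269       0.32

x_3 (drum 2) = 0.118

Drum 1:
Iterate (Newton) starting at ψ₁ = 0.6:
  ψ₁ = 0.600: g = -0.3651, g' = -0.958 → ψ₁ = 0.219
  ψ₁ = 0.219: g = 0.0074, g' = -1.172 → ψ₁ = 0.225
Converged at ψ₁ = 0.225.
Drum-1 compositions:
  1: x = 0.185, y = 0.674
  2: x = 0.498, y = 0.224
  3: x = 0.318, y = 0.102
Drum-2 feed = drum-1 vapor: z₂ = (0.6744, 0.2239, 0.1016).
Drum 2:
Material balance + equilibrium reduce to Σ zᵢ(Kᵢ−1)/(1+ψ₂(Kᵢ−1)) = 0.
Check two-phase: ΣzᵢKᵢ = 1.065 > 1 and Σzᵢ/Kᵢ = 2.475 > 1, so g(0) = 0.065 > 0 and g(1) = -1.475 < 0.
Newton–Raphson from ψ₂ = 0.5:
  ψ₂ = 0.500: g = -0.1979, g' = -0.781 → ψ₂ = 0.247
  ψ₂ = 0.247: g = -0.0426, g' = -0.495 → ψ₂ = 0.161
  ψ₂ = 0.161: g = -0.0021, g' = -0.448 → ψ₂ = 0.156
Converged at ψ₂ = 0.156.
  1: x = 0.626, y = 0.938
  2: x = 0.257, y = 0.046
  3: x = 0.118, y = 0.015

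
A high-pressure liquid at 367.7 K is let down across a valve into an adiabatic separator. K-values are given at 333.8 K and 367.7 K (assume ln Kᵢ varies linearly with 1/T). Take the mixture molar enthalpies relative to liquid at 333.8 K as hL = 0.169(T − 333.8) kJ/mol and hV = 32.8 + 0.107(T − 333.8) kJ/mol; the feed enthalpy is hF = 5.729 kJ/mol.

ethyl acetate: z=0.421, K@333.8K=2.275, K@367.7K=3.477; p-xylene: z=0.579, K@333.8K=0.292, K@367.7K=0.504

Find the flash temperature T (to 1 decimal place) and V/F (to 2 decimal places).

Adiabatic flash: solve Rachford–Rice at each trial T, then check hF = ψ·hV(T) + (1−ψ)·hL(T).
  T = 333.8 K: K = (2.275, 0.292), RR gives ψ = 0.141, H_out = 4.609 kJ/mol
  T = 367.7 K: K = (3.477, 0.504), RR gives ψ = 0.615, H_out = 24.610 kJ/mol
  T = 350.8 K: K = (2.843, 0.389), RR gives ψ = 0.375, H_out = 14.776 kJ/mol
  T = 342.3 K: K = (2.550, 0.338), RR gives ψ = 0.263, H_out = 9.915 kJ/mol
  T = 338.1 K: K = (2.412, 0.315), RR gives ψ = 0.204, H_out = 7.377 kJ/mol
  T = 336.0 K: K = (2.345, 0.304), RR gives ψ = 0.174, H_out = 6.051 kJ/mol
Linear interpolation between T = 333.8 (H_out = 4.609) and T = 336.0 (H_out = 6.051) on hF = 5.729 gives T ≈ 335.5 K, at which ψ = 0.17.

T = 335.5 K, V/F = 0.17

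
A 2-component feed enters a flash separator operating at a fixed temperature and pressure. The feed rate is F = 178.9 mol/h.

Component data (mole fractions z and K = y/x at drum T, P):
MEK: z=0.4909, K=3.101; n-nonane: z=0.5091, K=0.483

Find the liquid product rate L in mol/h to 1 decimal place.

Rachford–Rice: g(ψ) = Σ zᵢ(Kᵢ−1)/(1+ψ(Kᵢ−1)) = 0.
g(0) = ΣzᵢKᵢ − 1 = 0.7682 and g(1) = 1 − Σzᵢ/Kᵢ = -0.2123, so a root lies in (0, 1).
Binary case is linear: z₁(K₁−1)(1+ψ(K₂−1)) + z₂(K₂−1)(1+ψ(K₁−1)) = 0
⇒ ψ = [z₁(K₁−1)+z₂(K₂−1)] / [−(K₁−1)(K₂−1)] = 0.76818/1.08622 = 0.7072
Then V = ψ·F = 0.7072·178.9 = 126.5 mol/h and L = F − V = 52.4 mol/h.

L = 52.4 mol/h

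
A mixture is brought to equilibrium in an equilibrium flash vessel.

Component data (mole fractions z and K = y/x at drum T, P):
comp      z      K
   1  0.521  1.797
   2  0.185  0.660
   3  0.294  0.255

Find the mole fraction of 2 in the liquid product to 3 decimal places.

x_2 = 0.203

Let ψ = V/F and solve Σ zᵢ(Kᵢ−1)/(1+ψ(Kᵢ−1)) = 0.
Check two-phase: ΣzᵢKᵢ = 1.133 > 1 and Σzᵢ/Kᵢ = 1.723 > 1, so g(0) = 0.133 > 0 and g(1) = -0.723 < 0.
Newton–Raphson from ψ = 0.63:
  ψ = 0.630: g = -0.2164, g' = -0.761 → ψ = 0.346
  ψ = 0.346: g = -0.0407, g' = -0.527 → ψ = 0.268
  ψ = 0.268: g = -0.0009, g' = -0.505 → ψ = 0.267
Converged at ψ = 0.267.
Compositions from xᵢ = zᵢ/(1+ψ(Kᵢ−1)), yᵢ = Kᵢxᵢ:
  1: x = 0.430, y = 0.772
  2: x = 0.203, y = 0.134
  3: x = 0.367, y = 0.094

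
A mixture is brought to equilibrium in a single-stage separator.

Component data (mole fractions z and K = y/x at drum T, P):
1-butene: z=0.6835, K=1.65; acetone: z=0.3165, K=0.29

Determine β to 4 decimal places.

β = 0.4758

Let β = V/F and solve Σ zᵢ(Kᵢ−1)/(1+β(Kᵢ−1)) = 0.
g(0) = ΣzᵢKᵢ − 1 = 0.2196 and g(1) = 1 − Σzᵢ/Kᵢ = -0.5056, so a root lies in (0, 1).
Newton–Raphson from β = 0.5:
  β = 0.5000: g = -0.01309, g' = -0.5480 → β = 0.4761
  β = 0.4761: g = -0.00019, g' = -0.5325 → β = 0.4758
Converged at β = 0.4758.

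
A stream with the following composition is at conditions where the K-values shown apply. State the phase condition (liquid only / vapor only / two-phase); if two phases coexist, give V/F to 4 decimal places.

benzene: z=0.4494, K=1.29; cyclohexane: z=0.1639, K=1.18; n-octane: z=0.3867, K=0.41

ΣzᵢKᵢ = 0.9317; Σzᵢ/Kᵢ = 1.4304.
Since ΣzᵢKᵢ < 1 the mixture is below its bubble point — single liquid phase.

liquid only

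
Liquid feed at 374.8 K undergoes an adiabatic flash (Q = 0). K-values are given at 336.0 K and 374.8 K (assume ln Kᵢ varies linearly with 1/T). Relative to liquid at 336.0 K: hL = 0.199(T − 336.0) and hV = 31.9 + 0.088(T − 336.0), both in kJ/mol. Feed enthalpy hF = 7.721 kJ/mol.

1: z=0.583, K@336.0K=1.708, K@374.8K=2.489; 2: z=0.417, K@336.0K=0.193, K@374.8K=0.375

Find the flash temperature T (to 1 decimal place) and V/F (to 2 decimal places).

Adiabatic flash: solve Rachford–Rice at each trial T, then check hF = ψ·hV(T) + (1−ψ)·hL(T).
  T = 336.0 K: K = (1.708, 0.193), RR gives ψ = 0.133, H_out = 4.257 kJ/mol
  T = 374.8 K: K = (2.489, 0.375), RR gives ψ = 0.653, H_out = 25.733 kJ/mol
  T = 355.4 K: K = (2.083, 0.274), RR gives ψ = 0.418, H_out = 16.294 kJ/mol
  T = 345.7 K: K = (1.892, 0.231), RR gives ψ = 0.290, H_out = 10.883 kJ/mol
  T = 340.9 K: K = (1.800, 0.212), RR gives ψ = 0.218, H_out = 7.812 kJ/mol
  T = 338.4 K: K = (1.753, 0.202), RR gives ψ = 0.177, H_out = 6.061 kJ/mol
  T = 339.6 K: K = (1.775, 0.207), RR gives ψ = 0.197, H_out = 6.917 kJ/mol
Linear interpolation between T = 339.6 (H_out = 6.917) and T = 340.9 (H_out = 7.812) on hF = 7.721 gives T ≈ 340.8 K, at which ψ = 0.22.

T = 340.8 K, V/F = 0.22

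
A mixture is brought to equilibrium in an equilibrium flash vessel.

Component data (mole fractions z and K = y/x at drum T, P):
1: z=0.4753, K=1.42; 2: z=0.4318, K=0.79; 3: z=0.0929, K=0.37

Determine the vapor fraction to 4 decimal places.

Iterate (Newton) starting at ψ = 0.5:
  ψ = 0.5000: g = -0.02178, g' = -0.1596 → ψ = 0.3636
  ψ = 0.3636: g = -0.00091, g' = -0.1475 → ψ = 0.3574
Converged at ψ = 0.3574.

ψ = 0.3574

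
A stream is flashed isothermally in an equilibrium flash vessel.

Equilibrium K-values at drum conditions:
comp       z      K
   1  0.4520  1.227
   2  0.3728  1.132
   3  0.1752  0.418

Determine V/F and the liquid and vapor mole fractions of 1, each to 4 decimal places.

Material balance + equilibrium reduce to Σ zᵢ(Kᵢ−1)/(1+V/F(Kᵢ−1)) = 0.
Feasibility: ΣzᵢKᵢ = 1.0498, Σzᵢ/Kᵢ = 1.1168 — both > 1, two phases present.
Iterate (Newton) starting at V/F = 0.5:
  V/F = 0.5000: g = -0.00551, g' = -0.1426 → V/F = 0.4614
  V/F = 0.4614: g = -0.00013, g' = -0.1358 → V/F = 0.4604
Converged at V/F = 0.4604.
Compositions from xᵢ = zᵢ/(1+V/F(Kᵢ−1)), yᵢ = Kᵢxᵢ:
  1: x = 0.4092, y = 0.5021
  2: x = 0.3514, y = 0.3978
  3: x = 0.2393, y = 0.1000

V/F = 0.4604, x_1 = 0.4092, y_1 = 0.5021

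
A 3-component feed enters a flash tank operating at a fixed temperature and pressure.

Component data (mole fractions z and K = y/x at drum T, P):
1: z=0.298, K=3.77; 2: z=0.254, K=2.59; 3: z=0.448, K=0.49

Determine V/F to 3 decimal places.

Newton–Raphson from V/F = 0.5:
  V/F = 0.500: g = 0.2644, g' = -0.811 → V/F = 0.826
  V/F = 0.826: g = 0.0309, g' = -0.679 → V/F = 0.871
Converged at V/F = 0.871.

V/F = 0.871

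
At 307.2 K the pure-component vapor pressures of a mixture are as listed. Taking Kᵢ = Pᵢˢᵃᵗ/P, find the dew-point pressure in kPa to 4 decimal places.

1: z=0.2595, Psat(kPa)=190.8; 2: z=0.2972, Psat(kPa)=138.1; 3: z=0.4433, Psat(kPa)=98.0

Pdew = 124.4463 kPa

At the dew point ψ → 1, so Σzᵢ/Kᵢ = 1 with Kᵢ = Pᵢˢᵃᵗ/P ⇒ 1/P = Σzᵢ/Pᵢˢᵃᵗ.
1/P = 0.2595/190.8 + 0.2972/138.1 + 0.4433/98.0 = 0.0080356 ⇒ P = 124.4463 kPa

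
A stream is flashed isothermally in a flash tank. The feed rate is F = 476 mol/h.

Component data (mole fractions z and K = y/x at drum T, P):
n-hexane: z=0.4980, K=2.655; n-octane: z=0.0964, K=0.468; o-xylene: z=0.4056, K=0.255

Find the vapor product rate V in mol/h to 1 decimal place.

Iterate (Newton) starting at ψ = 0.5:
  ψ = 0.5000: g = -0.10043, g' = -1.0308 → ψ = 0.4026
  ψ = 0.4026: g = -0.00225, g' = -0.9948 → ψ = 0.4003
Converged at ψ = 0.4003.
Then V = ψ·F = 0.4003·476 = 190.5 mol/h and L = F − V = 285.5 mol/h.

V = 190.5 mol/h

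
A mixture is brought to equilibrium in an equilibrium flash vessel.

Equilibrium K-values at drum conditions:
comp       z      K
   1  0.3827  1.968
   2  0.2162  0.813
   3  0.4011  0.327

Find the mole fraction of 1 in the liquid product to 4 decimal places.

x_1 = 0.3447

Rachford–Rice: g(ψ) = Σ zᵢ(Kᵢ−1)/(1+ψ(Kᵢ−1)) = 0.
g(0) = ΣzᵢKᵢ − 1 = 0.0601 and g(1) = 1 − Σzᵢ/Kᵢ = -0.6870, so a root lies in (0, 1).
Newton iteration, ψ⁰ = 0.5:
  ψ = 0.5000: g = -0.20181, g' = -0.5847 → ψ = 0.1548
  ψ = 0.1548: g = -0.02082, g' = -0.5056 → ψ = 0.1137
  ψ = 0.1137: g = 0.00012, g' = -0.5119 → ψ = 0.1139
Converged at ψ = 0.1139.
Compositions from xᵢ = zᵢ/(1+ψ(Kᵢ−1)), yᵢ = Kᵢxᵢ:
  1: x = 0.3447, y = 0.6784
  2: x = 0.2209, y = 0.1796
  3: x = 0.4344, y = 0.1420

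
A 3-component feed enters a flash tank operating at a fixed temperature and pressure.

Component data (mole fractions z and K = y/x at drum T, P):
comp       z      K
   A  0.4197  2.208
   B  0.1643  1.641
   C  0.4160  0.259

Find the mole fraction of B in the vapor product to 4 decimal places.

y_B = 0.2164

Rachford–Rice: g(V/F) = Σ zᵢ(Kᵢ−1)/(1+V/F(Kᵢ−1)) = 0.
Check two-phase: ΣzᵢKᵢ = 1.3041 > 1 and Σzᵢ/Kᵢ = 1.8964 > 1, so g(0) = 0.3041 > 0 and g(1) = -0.8964 < 0.
Iterate (Newton) starting at V/F = 0.41:
  V/F = 0.4100: g = -0.02031, g' = -0.7875 → V/F = 0.3842
  V/F = 0.3842: g = -0.00016, g' = -0.7756 → V/F = 0.3840
Converged at V/F = 0.3840.
Compositions from xᵢ = zᵢ/(1+V/F(Kᵢ−1)), yᵢ = Kᵢxᵢ:
  A: x = 0.2867, y = 0.6330
  B: x = 0.1318, y = 0.2164
  C: x = 0.5814, y = 0.1506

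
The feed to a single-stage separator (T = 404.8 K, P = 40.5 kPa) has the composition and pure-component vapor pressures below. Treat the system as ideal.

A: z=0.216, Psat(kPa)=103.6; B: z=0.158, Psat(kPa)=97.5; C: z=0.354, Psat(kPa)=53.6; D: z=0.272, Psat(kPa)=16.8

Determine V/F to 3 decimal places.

V/F = 0.884

Raoult's law: Kᵢ = Pᵢˢᵃᵗ/P = Pᵢˢᵃᵗ/40.5.
  K_A = 103.6/40.5 = 2.55802, K_B = 97.5/40.5 = 2.40741, K_C = 53.6/40.5 = 1.32346, K_D = 16.8/40.5 = 0.41481
Material balance + equilibrium reduce to Σ zᵢ(Kᵢ−1)/(1+V/F(Kᵢ−1)) = 0.
Check two-phase: ΣzᵢKᵢ = 1.514 > 1 and Σzᵢ/Kᵢ = 1.073 > 1, so g(0) = 0.514 > 0 and g(1) = -0.073 < 0.
Iterate (Newton) starting at V/F = 0.5:
  V/F = 0.500: g = 0.1932, g' = -0.487 → V/F = 0.897
  V/F = 0.897: g = -0.0075, g' = -0.587 → V/F = 0.884
Converged at V/F = 0.884.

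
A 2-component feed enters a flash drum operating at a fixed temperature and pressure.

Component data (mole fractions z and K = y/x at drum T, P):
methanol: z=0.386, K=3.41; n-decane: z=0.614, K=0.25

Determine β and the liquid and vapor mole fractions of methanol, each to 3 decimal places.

Let β = V/F and solve Σ zᵢ(Kᵢ−1)/(1+β(Kᵢ−1)) = 0.
Check two-phase: ΣzᵢKᵢ = 1.470 > 1 and Σzᵢ/Kᵢ = 2.569 > 1, so g(0) = 0.470 > 0 and g(1) = -1.569 < 0.
Binary case is linear: z₁(K₁−1)(1+β(K₂−1)) + z₂(K₂−1)(1+β(K₁−1)) = 0
⇒ β = [z₁(K₁−1)+z₂(K₂−1)] / [−(K₁−1)(K₂−1)] = 0.4698/1.8075 = 0.260
Compositions from xᵢ = zᵢ/(1+β(Kᵢ−1)), yᵢ = Kᵢxᵢ:
  methanol: x = 0.237, y = 0.809
  n-decane: x = 0.763, y = 0.191

β = 0.260, x_methanol = 0.237, y_methanol = 0.809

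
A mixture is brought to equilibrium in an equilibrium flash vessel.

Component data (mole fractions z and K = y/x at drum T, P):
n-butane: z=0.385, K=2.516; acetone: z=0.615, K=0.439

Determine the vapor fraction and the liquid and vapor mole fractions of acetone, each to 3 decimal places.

ψ = 0.281, x_acetone = 0.730, y_acetone = 0.320

Rachford–Rice: g(ψ) = Σ zᵢ(Kᵢ−1)/(1+ψ(Kᵢ−1)) = 0.
g(0) = ΣzᵢKᵢ − 1 = 0.239 and g(1) = 1 − Σzᵢ/Kᵢ = -0.554, so a root lies in (0, 1).
Binary case is linear: z₁(K₁−1)(1+ψ(K₂−1)) + z₂(K₂−1)(1+ψ(K₁−1)) = 0
⇒ ψ = [z₁(K₁−1)+z₂(K₂−1)] / [−(K₁−1)(K₂−1)] = 0.2386/0.8505 = 0.281
Compositions from xᵢ = zᵢ/(1+ψ(Kᵢ−1)), yᵢ = Kᵢxᵢ:
  n-butane: x = 0.270, y = 0.680
  acetone: x = 0.730, y = 0.320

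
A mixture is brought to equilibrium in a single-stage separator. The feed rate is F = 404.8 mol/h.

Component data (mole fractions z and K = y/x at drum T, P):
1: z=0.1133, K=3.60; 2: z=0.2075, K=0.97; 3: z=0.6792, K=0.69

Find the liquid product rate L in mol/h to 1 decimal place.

L = 356.5 mol/h

Newton–Raphson from β = 0.36:
  β = 0.3600: g = -0.09114, g' = -0.2872 → β = 0.0427
  β = 0.0427: g = 0.04552, g' = -0.6877 → β = 0.1089
  β = 0.1089: g = 0.00541, g' = -0.5353 → β = 0.1190
  β = 0.1190: g = 0.00009, g' = -0.5172 → β = 0.1192
Converged at β = 0.1192.
Then V = β·F = 0.1192·404.8 = 48.3 mol/h and L = F − V = 356.5 mol/h.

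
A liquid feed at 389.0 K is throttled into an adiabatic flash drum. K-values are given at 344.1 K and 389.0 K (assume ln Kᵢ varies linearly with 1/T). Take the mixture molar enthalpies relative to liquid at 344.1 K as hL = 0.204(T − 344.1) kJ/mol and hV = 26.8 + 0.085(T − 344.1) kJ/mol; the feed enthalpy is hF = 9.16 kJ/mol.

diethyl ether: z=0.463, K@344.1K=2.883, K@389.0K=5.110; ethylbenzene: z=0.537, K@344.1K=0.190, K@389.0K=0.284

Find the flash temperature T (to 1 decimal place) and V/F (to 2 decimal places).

T = 348.2 K, V/F = 0.32

Adiabatic flash: solve Rachford–Rice at each trial T, then check hF = ψ·hV(T) + (1−ψ)·hL(T).
  T = 344.1 K: K = (2.883, 0.190), RR gives ψ = 0.286, H_out = 7.676 kJ/mol
  T = 389.0 K: K = (5.110, 0.284), RR gives ψ = 0.516, H_out = 20.231 kJ/mol
  T = 366.6 K: K = (3.909, 0.235), RR gives ψ = 0.421, H_out = 14.741 kJ/mol
  T = 355.4 K: K = (3.375, 0.212), RR gives ψ = 0.362, H_out = 11.512 kJ/mol
  T = 349.8 K: K = (3.126, 0.201), RR gives ψ = 0.327, H_out = 9.702 kJ/mol
  T = 347.0 K: K = (3.005, 0.196), RR gives ψ = 0.308, H_out = 8.733 kJ/mol
  T = 348.4 K: K = (3.065, 0.198), RR gives ψ = 0.318, H_out = 9.224 kJ/mol
Linear interpolation between T = 347.0 (H_out = 8.733) and T = 348.4 (H_out = 9.224) on hF = 9.16 gives T ≈ 348.2 K, at which ψ = 0.32.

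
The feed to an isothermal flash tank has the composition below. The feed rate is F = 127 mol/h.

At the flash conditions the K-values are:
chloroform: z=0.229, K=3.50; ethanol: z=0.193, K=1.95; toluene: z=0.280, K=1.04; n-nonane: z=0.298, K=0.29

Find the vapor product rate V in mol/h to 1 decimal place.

V = 74.2 mol/h

Rachford–Rice: g(V/F) = Σ zᵢ(Kᵢ−1)/(1+V/F(Kᵢ−1)) = 0.
Check two-phase: ΣzᵢKᵢ = 1.555 > 1 and Σzᵢ/Kᵢ = 1.461 > 1, so g(0) = 0.555 > 0 and g(1) = -0.461 < 0.
Iterate (Newton) starting at V/F = 0.55:
  V/F = 0.550: g = 0.0253, g' = -0.734 → V/F = 0.584
Converged at V/F = 0.584.
Then V = V/F·F = 0.5842·127 = 74.2 mol/h and L = F − V = 52.8 mol/h.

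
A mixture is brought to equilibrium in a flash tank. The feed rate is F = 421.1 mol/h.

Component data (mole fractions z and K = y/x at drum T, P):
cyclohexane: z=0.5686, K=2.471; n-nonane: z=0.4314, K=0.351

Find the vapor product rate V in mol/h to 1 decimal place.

V = 245.4 mol/h

Rachford–Rice: g(β) = Σ zᵢ(Kᵢ−1)/(1+β(Kᵢ−1)) = 0.
Check two-phase: ΣzᵢKᵢ = 1.5564 > 1 and Σzᵢ/Kᵢ = 1.4592 > 1, so g(0) = 0.5564 > 0 and g(1) = -0.4592 < 0.
Binary case is linear: z₁(K₁−1)(1+β(K₂−1)) + z₂(K₂−1)(1+β(K₁−1)) = 0
⇒ β = [z₁(K₁−1)+z₂(K₂−1)] / [−(K₁−1)(K₂−1)] = 0.55643/0.95468 = 0.5828
Then V = β·F = 0.5828·421.1 = 245.4 mol/h and L = F − V = 175.7 mol/h.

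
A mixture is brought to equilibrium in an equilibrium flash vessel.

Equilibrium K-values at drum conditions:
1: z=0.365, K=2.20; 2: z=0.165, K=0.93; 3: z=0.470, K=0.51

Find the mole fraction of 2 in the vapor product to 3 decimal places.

Rachford–Rice: g(V/F) = Σ zᵢ(Kᵢ−1)/(1+V/F(Kᵢ−1)) = 0.
Feasibility: ΣzᵢKᵢ = 1.196, Σzᵢ/Kᵢ = 1.265 — both > 1, two phases present.
Newton–Raphson from V/F = 0.57:
  V/F = 0.570: g = -0.0715, g' = -0.403 → V/F = 0.393
  V/F = 0.393: g = 0.0006, g' = -0.417 → V/F = 0.394
Converged at V/F = 0.394.
Compositions from xᵢ = zᵢ/(1+V/F(Kᵢ−1)), yᵢ = Kᵢxᵢ:
  1: x = 0.248, y = 0.545
  2: x = 0.170, y = 0.158
  3: x = 0.583, y = 0.297

y_2 = 0.158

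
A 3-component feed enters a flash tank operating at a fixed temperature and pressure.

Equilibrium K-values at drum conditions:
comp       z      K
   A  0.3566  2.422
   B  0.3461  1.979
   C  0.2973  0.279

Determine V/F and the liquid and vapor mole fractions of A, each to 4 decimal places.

V/F = 0.7237, x_A = 0.1757, y_A = 0.4257

Material balance + equilibrium reduce to Σ zᵢ(Kᵢ−1)/(1+V/F(Kᵢ−1)) = 0.
g(0) = ΣzᵢKᵢ − 1 = 0.6316 and g(1) = 1 − Σzᵢ/Kᵢ = -0.3877, so a root lies in (0, 1).
Iterate (Newton) starting at V/F = 0.61:
  V/F = 0.6100: g = 0.10104, g' = -0.8293 → V/F = 0.7318
  V/F = 0.7318: g = -0.00792, g' = -0.9785 → V/F = 0.7237
Converged at V/F = 0.7237.
Compositions from xᵢ = zᵢ/(1+V/F(Kᵢ−1)), yᵢ = Kᵢxᵢ:
  A: x = 0.1757, y = 0.4257
  B: x = 0.2026, y = 0.4009
  C: x = 0.6217, y = 0.1734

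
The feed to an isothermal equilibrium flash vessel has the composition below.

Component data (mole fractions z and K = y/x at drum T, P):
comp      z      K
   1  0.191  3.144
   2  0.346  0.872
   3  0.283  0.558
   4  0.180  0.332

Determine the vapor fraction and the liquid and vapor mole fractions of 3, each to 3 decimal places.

Material balance + equilibrium reduce to Σ zᵢ(Kᵢ−1)/(1+ψ(Kᵢ−1)) = 0.
Feasibility: ΣzᵢKᵢ = 1.120, Σzᵢ/Kᵢ = 1.507 — both > 1, two phases present.
Iterate (Newton) starting at ψ = 0.55:
  ψ = 0.550: g = -0.2151, g' = -0.489 → ψ = 0.110
  ψ = 0.110: g = 0.0253, g' = -0.736 → ψ = 0.144
  ψ = 0.144: g = 0.0010, g' = -0.680 → ψ = 0.146
Converged at ψ = 0.146.
Compositions from xᵢ = zᵢ/(1+ψ(Kᵢ−1)), yᵢ = Kᵢxᵢ:
  1: x = 0.146, y = 0.458
  2: x = 0.353, y = 0.307
  3: x = 0.302, y = 0.169
  4: x = 0.199, y = 0.066

ψ = 0.146, x_3 = 0.302, y_3 = 0.169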